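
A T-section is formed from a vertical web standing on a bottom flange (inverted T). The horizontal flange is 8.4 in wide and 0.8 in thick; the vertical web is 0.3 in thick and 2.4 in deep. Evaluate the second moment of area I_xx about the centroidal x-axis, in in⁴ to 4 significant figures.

I_xx ≈ 2.369 in⁴

Break the section into simple shapes (no overlaps), measuring from the bottom-left corner of the bounding box.
Flange: 8.4 × 0.8, A = 6.72 in², y = 0.4 in, Ī = 0.3584 in⁴.
Web: 0.3 × 2.4, A = 0.72 in², y = 2 in, Ī = 0.3456 in⁴.
Centroid: ȳ = ΣA·y / ΣA = 0.554839 in.
Transfer each piece to the centroidal x-axis using Ī + A·d² with d = y − 0.554839:
  flange: d = -0.154839 in → contributes +0.519512 in⁴
  web: d = 1.44516 in → contributes +1.84931 in⁴
Total I = 2.36883 in⁴.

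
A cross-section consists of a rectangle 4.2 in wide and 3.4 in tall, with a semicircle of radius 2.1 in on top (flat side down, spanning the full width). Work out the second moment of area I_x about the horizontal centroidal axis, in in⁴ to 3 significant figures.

I_x ≈ 47.2 in⁴

Break the section into simple shapes (no overlaps), measuring from the bottom-left corner of the bounding box.
Rectangular body: 4.2 × 3.4, A = 14.28 in², y = 1.7 in, Ī = 13.756 in⁴.
Semicircular cap: semicircle r = 2.1, A = 6.9272 in², y = 4.2913 in, Ī = 2.1346 in⁴.
Centroid: ȳ = ΣA·y / ΣA = 2.5464 in.
Transfer each piece to the horizontal centroidal axis using Ī + A·d² with d = y − 2.5464:
  rectangular body: d = -0.84642 in → contributes +23.987 in⁴
  semicircular cap: d = 1.7448 in → contributes +23.224 in⁴
Total I = 47.211 in⁴.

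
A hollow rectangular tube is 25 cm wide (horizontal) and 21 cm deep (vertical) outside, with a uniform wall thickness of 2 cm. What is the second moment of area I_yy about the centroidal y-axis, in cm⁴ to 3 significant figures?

I_yy ≈ 1.42 × 10⁴ cm⁴

Decompose the section into non-overlapping parts with the origin at the bottom-left of its bounding rectangle.
Outer rectangle: 25 × 21, A = 525 cm², x = 12.5 cm, Ī = 27 344 cm⁴.
Inner void (subtracted): 21 × 17, A = 357 cm², x = 12.5 cm, Ī = 13 120 cm⁴.
By symmetry the centroid is at mid-width, x̄ = 12.5 cm.
All pieces are centred on the centroidal y-axis, so I = ΣĪ (holes subtracted) = 14 224 cm⁴.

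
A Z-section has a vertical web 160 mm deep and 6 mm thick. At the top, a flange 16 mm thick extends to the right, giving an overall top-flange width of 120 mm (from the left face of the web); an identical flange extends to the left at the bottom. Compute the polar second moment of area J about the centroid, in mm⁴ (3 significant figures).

Treat the section as a set of non-overlapping primitives; coordinates are from the bounding-box lower-left.
Web: 6 × 160, A = 960 mm², y = 80 mm, Ī = 2 048 000 mm⁴.
Top flange (beyond web): 114 × 16, A = 1 824 mm², y = 152 mm, Ī = 38 912 mm⁴.
Bottom flange (beyond web): 114 × 16, A = 1 824 mm², y = 8 mm, Ī = 38 912 mm⁴.
Centroid: ȳ = ΣA·y / ΣA = 80 mm.
Transfer each piece to the centroidal x-axis using Ī + A·d² with d = y − 80:
  web: d = 0 mm → contributes +2 048 000 mm⁴
  top flange (beyond web): d = 72 mm → contributes +9 494 528 mm⁴
  bottom flange (beyond web): d = -72 mm → contributes +9 494 528 mm⁴
Total I = 21 037 056 mm⁴.
For the y-axis: x̄ = 117 mm.
Repeating about the centroidal y-axis gives I_y = 17 086 464 mm⁴.
Polar second moment: J = I_x + I_y = 38 123 520 mm⁴.

J ≈ 3.81 × 10⁷ mm⁴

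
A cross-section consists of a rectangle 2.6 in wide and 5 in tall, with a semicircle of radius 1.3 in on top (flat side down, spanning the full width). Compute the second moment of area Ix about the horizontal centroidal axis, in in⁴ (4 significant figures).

Decompose the section into non-overlapping parts with the origin at the bottom-left of its bounding rectangle.
Rectangular body: 2.6 × 5, A = 13 in², y = 2.5 in, Ī = 27.0833 in⁴.
Semicircular cap: semicircle r = 1.3, A = 2.65465 in², y = 5.55174 in, Ī = 0.313477 in⁴.
Centroid: ȳ = ΣA·y / ΣA = 3.0175 in.
Transfer each piece to the horizontal centroidal axis using Ī + A·d² with d = y − 3.0175:
  rectangular body: d = -0.5175 in → contributes +30.5648 in⁴
  semicircular cap: d = 2.53424 in → contributes +17.3626 in⁴
Total I = 47.9274 in⁴.

Ix ≈ 47.93 in⁴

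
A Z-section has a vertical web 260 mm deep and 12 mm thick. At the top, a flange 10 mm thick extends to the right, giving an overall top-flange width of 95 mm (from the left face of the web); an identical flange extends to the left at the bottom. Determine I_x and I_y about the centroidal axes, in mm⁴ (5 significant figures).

Treat the section as a set of non-overlapping primitives; coordinates are from the bounding-box lower-left.
Web: 12 × 260, A = 3 120 mm², y = 130 mm, Ī = 17 576 000 mm⁴.
Top flange (beyond web): 83 × 10, A = 830 mm², y = 255 mm, Ī = 6916.667 mm⁴.
Bottom flange (beyond web): 83 × 10, A = 830 mm², y = 5 mm, Ī = 6916.667 mm⁴.
Centroid: ȳ = ΣA·y / ΣA = 130 mm.
Transfer each piece to the centroidal x-axis using Ī + A·d² with d = y − 130:
  web: d = 0 mm → contributes +17 576 000 mm⁴
  top flange (beyond web): d = 125 mm → contributes +12 975 667 mm⁴
  bottom flange (beyond web): d = -125 mm → contributes +12 975 667 mm⁴
Total I = 43 527 333 mm⁴.
For the y-axis: x̄ = 89 mm.
Repeating about the centroidal y-axis gives I_y = 4 735 793 mm⁴.

I_x ≈ 4.3527 × 10⁷ mm⁴, I_y ≈ 4.7358 × 10⁶ mm⁴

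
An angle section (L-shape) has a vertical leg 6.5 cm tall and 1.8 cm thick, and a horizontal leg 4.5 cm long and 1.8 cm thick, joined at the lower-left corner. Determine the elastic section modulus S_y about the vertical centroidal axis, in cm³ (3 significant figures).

Decompose the section into non-overlapping parts with the origin at the bottom-left of its bounding rectangle.
Vertical leg: 1.8 × 6.5, A = 11.7 cm², x = 0.9 cm, Ī = 3.159 cm⁴.
Horizontal leg (remainder): 2.7 × 1.8, A = 4.86 cm², x = 3.15 cm, Ī = 2.9525 cm⁴.
Centroid: x̄ = ΣA·x / ΣA = 1.5603 cm.
Transfer each piece to the vertical centroidal axis using Ī + A·d² with d = x − 1.5603:
  vertical leg: d = -0.66033 cm → contributes +8.2606 cm⁴
  horizontal leg (remainder): d = 1.5897 cm → contributes +15.234 cm⁴
Total I = 23.495 cm⁴.
Extreme fibre distance c = 2.9397 cm; S = I/c = 7.9922 cm³.

S_y ≈ 7.99 cm³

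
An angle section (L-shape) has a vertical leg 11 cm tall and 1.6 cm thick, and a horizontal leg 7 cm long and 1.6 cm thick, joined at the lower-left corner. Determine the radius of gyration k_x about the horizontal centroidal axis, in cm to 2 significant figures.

k_x ≈ 3.4 cm

Split into non-overlapping primitives; take the origin at the lower-left of the bounding box.
Vertical leg: 1.6 × 11, A = 17.6 cm², y = 5.5 cm, Ī = 177.5 cm⁴.
Horizontal leg (remainder): 5.4 × 1.6, A = 8.64 cm², y = 0.8 cm, Ī = 1.843 cm⁴.
Centroid: ȳ = ΣA·y / ΣA = 3.952 cm.
Transfer each piece to the horizontal centroidal axis using Ī + A·d² with d = y − 3.952:
  vertical leg: d = 1.548 cm → contributes +219.6 cm⁴
  horizontal leg (remainder): d = -3.152 cm → contributes +87.71 cm⁴
Total I = 307.3 cm⁴.
Radius of gyration: k = √(I/A) = √(307.3 / 26.24) = 3.422 cm.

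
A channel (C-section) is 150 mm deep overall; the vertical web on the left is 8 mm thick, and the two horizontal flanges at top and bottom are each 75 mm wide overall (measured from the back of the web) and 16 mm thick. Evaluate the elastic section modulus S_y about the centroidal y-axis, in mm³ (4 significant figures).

Break the section into simple shapes (no overlaps), measuring from the bottom-left corner of the bounding box.
Web: 8 × 150, A = 1 200 mm², x = 4 mm, Ī = 6 400 mm⁴.
Top flange (beyond web): 67 × 16, A = 1 072 mm², x = 41.5 mm, Ī = 401 017 mm⁴.
Bottom flange (beyond web): 67 × 16, A = 1 072 mm², x = 41.5 mm, Ī = 401 017 mm⁴.
Centroid: x̄ = ΣA·x / ΣA = 28.0431 mm.
Transfer each piece to the centroidal y-axis using Ī + A·d² with d = x − 28.0431:
  web: d = -24.0431 mm → contributes +700 083 mm⁴
  top flange (beyond web): d = 13.4569 mm → contributes +595 145 mm⁴
  bottom flange (beyond web): d = 13.4569 mm → contributes +595 145 mm⁴
Total I = 1 890 372 mm⁴.
Extreme fibre distance c = 46.9569 mm; S = I/c = 40257.6 mm³.

S_y ≈ 4.026 × 10⁴ mm³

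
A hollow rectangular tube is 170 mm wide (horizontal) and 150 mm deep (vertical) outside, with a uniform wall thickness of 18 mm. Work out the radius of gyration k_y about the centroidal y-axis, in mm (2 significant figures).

k_y ≈ 61 mm

Split into non-overlapping primitives; take the origin at the lower-left of the bounding box.
Outer rectangle: 170 × 150, A = 25 500 mm², x = 85 mm, Ī = 61 412 500 mm⁴.
Inner void (subtracted): 134 × 114, A = 15 276 mm², x = 85 mm, Ī = 22 857 988 mm⁴.
By symmetry the centroid is at mid-width, x̄ = 85 mm.
All pieces are centred on the centroidal y-axis, so I = ΣĪ (holes subtracted) = 38 554 512 mm⁴.
Radius of gyration: k = √(I/A) = √(38 554 512 / 10 224) = 61.41 mm.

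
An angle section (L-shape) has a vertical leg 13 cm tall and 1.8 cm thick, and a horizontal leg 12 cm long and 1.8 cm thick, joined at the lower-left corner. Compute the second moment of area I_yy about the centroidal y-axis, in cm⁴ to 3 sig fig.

Break the section into simple shapes (no overlaps), measuring from the bottom-left corner of the bounding box.
Vertical leg: 1.8 × 13, A = 23.4 cm², x = 0.9 cm, Ī = 6.318 cm⁴.
Horizontal leg (remainder): 10.2 × 1.8, A = 18.36 cm², x = 6.9 cm, Ī = 159.18 cm⁴.
Centroid: x̄ = ΣA·x / ΣA = 3.5379 cm.
Transfer each piece to the centroidal y-axis using Ī + A·d² with d = x − 3.5379:
  vertical leg: d = -2.6379 cm → contributes +169.15 cm⁴
  horizontal leg (remainder): d = 3.3621 cm → contributes +366.71 cm⁴
Total I = 535.86 cm⁴.

I_yy ≈ 536 cm⁴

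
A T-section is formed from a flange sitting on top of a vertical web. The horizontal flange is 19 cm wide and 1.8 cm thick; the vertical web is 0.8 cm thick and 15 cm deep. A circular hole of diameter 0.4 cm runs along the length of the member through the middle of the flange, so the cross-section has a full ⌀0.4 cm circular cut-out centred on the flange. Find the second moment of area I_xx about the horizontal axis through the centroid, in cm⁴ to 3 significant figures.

Treat the section as a set of non-overlapping primitives; coordinates are from the bounding-box lower-left.
Flange: 19 × 1.8, A = 34.2 cm², y = 15.9 cm, Ī = 9.234 cm⁴.
Web: 0.8 × 15, A = 12 cm², y = 7.5 cm, Ī = 225 cm⁴.
Hole (subtracted): ⌀0.4, A = 0.12566 cm², y = 15.9 cm, Ī = 0.0012566 cm⁴.
Centroid: ȳ = ΣA·y / ΣA = 13.712 cm.
Transfer each piece to the horizontal axis through the centroid using Ī + A·d² with d = y − 13.712:
  flange: d = 2.1878 cm → contributes +172.93 cm⁴
  web: d = -6.2122 cm → contributes +688.1 cm⁴
  hole: d = 2.1878 cm → contributes −0.60272 cm⁴
Total I = 860.43 cm⁴.

I_xx ≈ 860 cm⁴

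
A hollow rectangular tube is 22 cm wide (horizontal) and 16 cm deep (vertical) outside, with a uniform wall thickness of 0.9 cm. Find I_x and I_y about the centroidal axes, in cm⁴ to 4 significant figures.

I_x ≈ 2689 cm⁴, I_y ≈ 4444 cm⁴

Decompose the section into non-overlapping parts with the origin at the bottom-left of its bounding rectangle.
Outer rectangle: 22 × 16, A = 352 cm², y = 8 cm, Ī = 7509.33 cm⁴.
Inner void (subtracted): 20.2 × 14.2, A = 286.84 cm², y = 8 cm, Ī = 4819.87 cm⁴.
By symmetry the centroid is at mid-height, ȳ = 8 cm.
All pieces are centred on the centroidal x-axis, so I = ΣĪ (holes subtracted) = 2689.47 cm⁴.
Repeating about the centroidal y-axis gives I_y = 4443.82 cm⁴.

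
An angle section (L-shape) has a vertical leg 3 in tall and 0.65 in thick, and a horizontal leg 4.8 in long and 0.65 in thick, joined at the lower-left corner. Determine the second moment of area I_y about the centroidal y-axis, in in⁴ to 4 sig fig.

Split into non-overlapping primitives; take the origin at the lower-left of the bounding box.
Vertical leg: 0.65 × 3, A = 1.95 in², x = 0.325 in, Ī = 0.0686563 in⁴.
Horizontal leg (remainder): 4.15 × 0.65, A = 2.6975 in², x = 2.725 in, Ī = 3.87147 in⁴.
Centroid: x̄ = ΣA·x / ΣA = 1.71801 in.
Transfer each piece to the centroidal y-axis using Ī + A·d² with d = x − 1.71801:
  vertical leg: d = -1.39301 in → contributes +3.85257 in⁴
  horizontal leg (remainder): d = 1.00699 in → contributes +6.60683 in⁴
Total I = 10.4594 in⁴.

I_y ≈ 10.46 in⁴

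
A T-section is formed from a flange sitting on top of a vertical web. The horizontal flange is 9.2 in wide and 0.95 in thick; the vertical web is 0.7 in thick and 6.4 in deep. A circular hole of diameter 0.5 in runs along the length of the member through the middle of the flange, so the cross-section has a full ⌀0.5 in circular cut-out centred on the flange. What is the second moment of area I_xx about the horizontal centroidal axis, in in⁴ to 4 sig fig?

Split into non-overlapping primitives; take the origin at the lower-left of the bounding box.
Flange: 9.2 × 0.95, A = 8.74 in², y = 6.875 in, Ī = 0.657321 in⁴.
Web: 0.7 × 6.4, A = 4.48 in², y = 3.2 in, Ī = 15.2917 in⁴.
Hole (subtracted): ⌀0.5, A = 0.19635 in², y = 6.875 in, Ī = 0.00306796 in⁴.
Centroid: ȳ = ΣA·y / ΣA = 5.61084 in.
Transfer each piece to the horizontal centroidal axis using Ī + A·d² with d = y − 5.61084:
  flange: d = 1.26416 in → contributes +14.6248 in⁴
  web: d = -2.41084 in → contributes +41.3301 in⁴
  hole: d = 1.26416 in → contributes −0.316855 in⁴
Total I = 55.638 in⁴.

I_xx ≈ 55.64 in⁴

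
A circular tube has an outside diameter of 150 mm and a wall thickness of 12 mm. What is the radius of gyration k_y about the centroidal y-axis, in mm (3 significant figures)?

Split into non-overlapping primitives; take the origin at the lower-left of the bounding box.
Outer circle: ⌀150, A = 17 671 mm², x = 75 mm, Ī = 24 850 489 mm⁴.
Bore (subtracted): ⌀126, A = 12 469 mm², x = 75 mm, Ī = 12 372 347 mm⁴.
By symmetry the centroid is at mid-width, x̄ = 75 mm.
All pieces are centred on the centroidal y-axis, so I = ΣĪ (holes subtracted) = 12 478 142 mm⁴.
Radius of gyration: k = √(I/A) = √(12 478 142 / 5202.5) = 48.974 mm.

k_y ≈ 49.0 mm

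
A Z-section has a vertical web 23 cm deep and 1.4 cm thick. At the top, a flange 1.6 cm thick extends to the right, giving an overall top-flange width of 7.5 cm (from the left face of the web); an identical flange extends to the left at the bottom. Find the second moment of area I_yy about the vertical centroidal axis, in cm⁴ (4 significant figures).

I_yy ≈ 340.3 cm⁴

Treat the section as a set of non-overlapping primitives; coordinates are from the bounding-box lower-left.
Web: 1.4 × 23, A = 32.2 cm², x = 6.8 cm, Ī = 5.25933 cm⁴.
Top flange (beyond web): 6.1 × 1.6, A = 9.76 cm², x = 10.55 cm, Ī = 30.2641 cm⁴.
Bottom flange (beyond web): 6.1 × 1.6, A = 9.76 cm², x = 3.05 cm, Ī = 30.2641 cm⁴.
Centroid: x̄ = ΣA·x / ΣA = 6.8 cm.
Transfer each piece to the vertical centroidal axis using Ī + A·d² with d = x − 6.8:
  web: d = 0 cm → contributes +5.25933 cm⁴
  top flange (beyond web): d = 3.75 cm → contributes +167.514 cm⁴
  bottom flange (beyond web): d = -3.75 cm → contributes +167.514 cm⁴
Total I = 340.288 cm⁴.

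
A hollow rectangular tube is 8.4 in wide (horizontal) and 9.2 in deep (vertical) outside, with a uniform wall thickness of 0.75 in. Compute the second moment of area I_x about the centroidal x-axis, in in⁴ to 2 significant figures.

Break the section into simple shapes (no overlaps), measuring from the bottom-left corner of the bounding box.
Outer rectangle: 8.4 × 9.2, A = 77.28 in², y = 4.6 in, Ī = 545.1 in⁴.
Inner void (subtracted): 6.9 × 7.7, A = 53.13 in², y = 4.6 in, Ī = 262.5 in⁴.
By symmetry the centroid is at mid-height, ȳ = 4.6 in.
All pieces are centred on the centroidal x-axis, so I = ΣĪ (holes subtracted) = 282.6 in⁴.

I_x ≈ 280 in⁴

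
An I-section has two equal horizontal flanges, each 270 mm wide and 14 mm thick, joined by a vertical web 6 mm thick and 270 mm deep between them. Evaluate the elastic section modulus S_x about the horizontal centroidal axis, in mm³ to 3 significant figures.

Break the section into simple shapes (no overlaps), measuring from the bottom-left corner of the bounding box.
Bottom flange: 270 × 14, A = 3 780 mm², y = 7 mm, Ī = 61 740 mm⁴.
Web: 6 × 270, A = 1 620 mm², y = 149 mm, Ī = 9 841 500 mm⁴.
Top flange: 270 × 14, A = 3 780 mm², y = 291 mm, Ī = 61 740 mm⁴.
By symmetry the centroid is at mid-height, ȳ = 149 mm.
Transfer each piece to the horizontal centroidal axis using Ī + A·d² with d = y − 149:
  bottom flange: d = -142 mm → contributes +76 281 660 mm⁴
  web: d = 0 mm → contributes +9 841 500 mm⁴
  top flange: d = 142 mm → contributes +76 281 660 mm⁴
Total I = 162 404 820 mm⁴.
Extreme fibre distance c = 149 mm; S = I/c = 1 089 965 mm³.

S_x ≈ 1.09 × 10⁶ mm³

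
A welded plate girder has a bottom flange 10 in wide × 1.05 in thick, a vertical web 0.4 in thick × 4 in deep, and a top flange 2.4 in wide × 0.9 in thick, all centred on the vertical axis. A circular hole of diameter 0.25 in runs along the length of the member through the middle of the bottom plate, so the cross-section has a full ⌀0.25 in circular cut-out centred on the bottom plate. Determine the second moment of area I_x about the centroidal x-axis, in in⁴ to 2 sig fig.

Treat the section as a set of non-overlapping primitives; coordinates are from the bounding-box lower-left.
Bottom plate: 10 × 1.05, A = 10.5 in², y = 0.525 in, Ī = 0.9647 in⁴.
Web plate: 0.4 × 4, A = 1.6 in², y = 3.05 in, Ī = 2.133 in⁴.
Top plate: 2.4 × 0.9, A = 2.16 in², y = 5.5 in, Ī = 0.1458 in⁴.
Hole (subtracted): ⌀0.25, A = 0.04909 in², y = 0.525 in, Ī = 0.0001917 in⁴.
Centroid: ȳ = ΣA·y / ΣA = 1.565 in.
Transfer each piece to the centroidal x-axis using Ī + A·d² with d = y − 1.565:
  bottom plate: d = -1.04 in → contributes +12.33 in⁴
  web plate: d = 1.485 in → contributes +5.659 in⁴
  top plate: d = 3.935 in → contributes +33.58 in⁴
  hole: d = -1.04 in → contributes −0.05333 in⁴
Total I = 51.52 in⁴.

I_x ≈ 52 in⁴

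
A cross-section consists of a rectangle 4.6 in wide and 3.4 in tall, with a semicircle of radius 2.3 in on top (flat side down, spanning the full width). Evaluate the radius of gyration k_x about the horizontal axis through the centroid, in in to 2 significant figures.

k_x ≈ 1.5 in

Break the section into simple shapes (no overlaps), measuring from the bottom-left corner of the bounding box.
Rectangular body: 4.6 × 3.4, A = 15.64 in², y = 1.7 in, Ī = 15.07 in⁴.
Semicircular cap: semicircle r = 2.3, A = 8.31 in², y = 4.376 in, Ī = 3.071 in⁴.
Centroid: ȳ = ΣA·y / ΣA = 2.629 in.
Transfer each piece to the horizontal axis through the centroid using Ī + A·d² with d = y − 2.629:
  rectangular body: d = -0.9285 in → contributes +28.55 in⁴
  semicircular cap: d = 1.748 in → contributes +28.45 in⁴
Total I = 57 in⁴.
Radius of gyration: k = √(I/A) = √(57 / 23.95) = 1.543 in.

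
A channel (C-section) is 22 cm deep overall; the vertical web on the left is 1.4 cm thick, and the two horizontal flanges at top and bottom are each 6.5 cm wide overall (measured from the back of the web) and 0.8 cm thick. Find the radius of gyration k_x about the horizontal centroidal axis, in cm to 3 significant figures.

Break the section into simple shapes (no overlaps), measuring from the bottom-left corner of the bounding box.
Web: 1.4 × 22, A = 30.8 cm², y = 11 cm, Ī = 1242.3 cm⁴.
Top flange (beyond web): 5.1 × 0.8, A = 4.08 cm², y = 21.6 cm, Ī = 0.2176 cm⁴.
Bottom flange (beyond web): 5.1 × 0.8, A = 4.08 cm², y = 0.4 cm, Ī = 0.2176 cm⁴.
By symmetry the centroid is at mid-height, ȳ = 11 cm.
Transfer each piece to the horizontal centroidal axis using Ī + A·d² with d = y − 11:
  web: d = 0 cm → contributes +1242.3 cm⁴
  top flange (beyond web): d = 10.6 cm → contributes +458.65 cm⁴
  bottom flange (beyond web): d = -10.6 cm → contributes +458.65 cm⁴
Total I = 2159.6 cm⁴.
Radius of gyration: k = √(I/A) = √(2159.6 / 38.96) = 7.4451 cm.

k_x ≈ 7.45 cm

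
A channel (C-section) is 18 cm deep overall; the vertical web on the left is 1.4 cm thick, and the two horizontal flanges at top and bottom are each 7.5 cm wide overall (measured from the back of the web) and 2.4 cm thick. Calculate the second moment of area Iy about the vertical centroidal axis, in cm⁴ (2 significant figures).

Split into non-overlapping primitives; take the origin at the lower-left of the bounding box.
Web: 1.4 × 18, A = 25.2 cm², x = 0.7 cm, Ī = 4.116 cm⁴.
Top flange (beyond web): 6.1 × 2.4, A = 14.64 cm², x = 4.45 cm, Ī = 45.4 cm⁴.
Bottom flange (beyond web): 6.1 × 2.4, A = 14.64 cm², x = 4.45 cm, Ī = 45.4 cm⁴.
Centroid: x̄ = ΣA·x / ΣA = 2.715 cm.
Transfer each piece to the vertical centroidal axis using Ī + A·d² with d = x − 2.715:
  web: d = -2.015 cm → contributes +106.5 cm⁴
  top flange (beyond web): d = 1.735 cm → contributes +89.44 cm⁴
  bottom flange (beyond web): d = 1.735 cm → contributes +89.44 cm⁴
Total I = 285.4 cm⁴.

Iy ≈ 290 cm⁴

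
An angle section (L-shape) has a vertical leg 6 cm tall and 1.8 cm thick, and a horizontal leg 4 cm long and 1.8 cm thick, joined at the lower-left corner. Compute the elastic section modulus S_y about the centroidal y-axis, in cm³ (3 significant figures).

S_y ≈ 6.28 cm³

Split into non-overlapping primitives; take the origin at the lower-left of the bounding box.
Vertical leg: 1.8 × 6, A = 10.8 cm², x = 0.9 cm, Ī = 2.916 cm⁴.
Horizontal leg (remainder): 2.2 × 1.8, A = 3.96 cm², x = 2.9 cm, Ī = 1.5972 cm⁴.
Centroid: x̄ = ΣA·x / ΣA = 1.4366 cm.
Transfer each piece to the centroidal y-axis using Ī + A·d² with d = x − 1.4366:
  vertical leg: d = -0.53659 cm → contributes +6.0256 cm⁴
  horizontal leg (remainder): d = 1.4634 cm → contributes +10.078 cm⁴
Total I = 16.103 cm⁴.
Extreme fibre distance c = 2.5634 cm; S = I/c = 6.282 cm³.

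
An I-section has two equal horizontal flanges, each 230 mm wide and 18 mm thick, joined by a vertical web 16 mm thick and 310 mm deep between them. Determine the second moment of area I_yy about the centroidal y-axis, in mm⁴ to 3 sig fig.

Break the section into simple shapes (no overlaps), measuring from the bottom-left corner of the bounding box.
Bottom flange: 230 × 18, A = 4 140 mm², x = 115 mm, Ī = 18 250 500 mm⁴.
Web: 16 × 310, A = 4 960 mm², x = 115 mm, Ī = 105 813 mm⁴.
Top flange: 230 × 18, A = 4 140 mm², x = 115 mm, Ī = 18 250 500 mm⁴.
By symmetry the centroid is at mid-width, x̄ = 115 mm.
All pieces are centred on the centroidal y-axis, so I = ΣĪ = 36 606 813 mm⁴.

I_yy ≈ 3.66 × 10⁷ mm⁴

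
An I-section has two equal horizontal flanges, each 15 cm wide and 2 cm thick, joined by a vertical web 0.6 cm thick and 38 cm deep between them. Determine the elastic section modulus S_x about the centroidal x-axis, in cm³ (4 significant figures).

S_x ≈ 1274 cm³

Treat the section as a set of non-overlapping primitives; coordinates are from the bounding-box lower-left.
Bottom flange: 15 × 2, A = 30 cm², y = 1 cm, Ī = 10 cm⁴.
Web: 0.6 × 38, A = 22.8 cm², y = 21 cm, Ī = 2743.6 cm⁴.
Top flange: 15 × 2, A = 30 cm², y = 41 cm, Ī = 10 cm⁴.
By symmetry the centroid is at mid-height, ȳ = 21 cm.
Transfer each piece to the centroidal x-axis using Ī + A·d² with d = y − 21:
  bottom flange: d = -20 cm → contributes +12 010 cm⁴
  web: d = 0 cm → contributes +2743.6 cm⁴
  top flange: d = 20 cm → contributes +12 010 cm⁴
Total I = 26763.6 cm⁴.
Extreme fibre distance c = 21 cm; S = I/c = 1274.46 cm³.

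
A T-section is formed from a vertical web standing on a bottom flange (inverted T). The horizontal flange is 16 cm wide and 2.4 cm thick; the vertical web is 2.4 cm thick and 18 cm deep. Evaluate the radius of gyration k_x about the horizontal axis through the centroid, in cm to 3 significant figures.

Break the section into simple shapes (no overlaps), measuring from the bottom-left corner of the bounding box.
Flange: 16 × 2.4, A = 38.4 cm², y = 1.2 cm, Ī = 18.432 cm⁴.
Web: 2.4 × 18, A = 43.2 cm², y = 11.4 cm, Ī = 1166.4 cm⁴.
Centroid: ȳ = ΣA·y / ΣA = 6.6 cm.
Transfer each piece to the horizontal axis through the centroid using Ī + A·d² with d = y − 6.6:
  flange: d = -5.4 cm → contributes +1138.2 cm⁴
  web: d = 4.8 cm → contributes +2161.7 cm⁴
Total I = 3299.9 cm⁴.
Radius of gyration: k = √(I/A) = √(3299.9 / 81.6) = 6.3592 cm.

k_x ≈ 6.36 cm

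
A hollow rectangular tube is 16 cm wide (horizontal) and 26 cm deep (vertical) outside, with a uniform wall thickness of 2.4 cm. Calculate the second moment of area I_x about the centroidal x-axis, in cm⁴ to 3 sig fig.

Treat the section as a set of non-overlapping primitives; coordinates are from the bounding-box lower-left.
Outer rectangle: 16 × 26, A = 416 cm², y = 13 cm, Ī = 23 435 cm⁴.
Inner void (subtracted): 11.2 × 21.2, A = 237.44 cm², y = 13 cm, Ī = 8892.9 cm⁴.
By symmetry the centroid is at mid-height, ȳ = 13 cm.
All pieces are centred on the centroidal x-axis, so I = ΣĪ (holes subtracted) = 14 542 cm⁴.

I_x ≈ 1.45 × 10⁴ cm⁴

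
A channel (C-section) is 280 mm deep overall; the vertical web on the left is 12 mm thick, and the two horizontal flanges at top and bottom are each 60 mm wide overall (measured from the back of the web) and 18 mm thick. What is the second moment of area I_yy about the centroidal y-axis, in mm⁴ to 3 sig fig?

Decompose the section into non-overlapping parts with the origin at the bottom-left of its bounding rectangle.
Web: 12 × 280, A = 3 360 mm², x = 6 mm, Ī = 40 320 mm⁴.
Top flange (beyond web): 48 × 18, A = 864 mm², x = 36 mm, Ī = 165 888 mm⁴.
Bottom flange (beyond web): 48 × 18, A = 864 mm², x = 36 mm, Ī = 165 888 mm⁴.
Centroid: x̄ = ΣA·x / ΣA = 16.189 mm.
Transfer each piece to the centroidal y-axis using Ī + A·d² with d = x − 16.189:
  web: d = -10.189 mm → contributes +389 119 mm⁴
  top flange (beyond web): d = 19.811 mm → contributes +504 998 mm⁴
  bottom flange (beyond web): d = 19.811 mm → contributes +504 998 mm⁴
Total I = 1 399 115 mm⁴.

I_yy ≈ 1.40 × 10⁶ mm⁴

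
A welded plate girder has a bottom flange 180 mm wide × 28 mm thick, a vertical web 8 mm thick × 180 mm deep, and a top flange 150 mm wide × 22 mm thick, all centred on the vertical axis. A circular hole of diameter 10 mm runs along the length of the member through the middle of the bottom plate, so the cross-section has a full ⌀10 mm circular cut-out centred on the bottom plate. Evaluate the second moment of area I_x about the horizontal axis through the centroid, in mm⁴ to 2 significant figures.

I_x ≈ 8.8 × 10⁷ mm⁴

Split into non-overlapping primitives; take the origin at the lower-left of the bounding box.
Bottom plate: 180 × 28, A = 5 040 mm², y = 14 mm, Ī = 329 280 mm⁴.
Web plate: 8 × 180, A = 1 440 mm², y = 118 mm, Ī = 3 888 000 mm⁴.
Top plate: 150 × 22, A = 3 300 mm², y = 219 mm, Ī = 133 100 mm⁴.
Hole (subtracted): ⌀10, A = 78.54 mm², y = 14 mm, Ī = 490.9 mm⁴.
Centroid: ȳ = ΣA·y / ΣA = 99.17 mm.
Transfer each piece to the horizontal axis through the centroid using Ī + A·d² with d = y − 99.17:
  bottom plate: d = -85.17 mm → contributes +36 887 899 mm⁴
  web plate: d = 18.83 mm → contributes +4 398 654 mm⁴
  top plate: d = 119.8 mm → contributes +47 519 645 mm⁴
  hole: d = -85.17 mm → contributes −570 195 mm⁴
Total I = 88 236 003 mm⁴.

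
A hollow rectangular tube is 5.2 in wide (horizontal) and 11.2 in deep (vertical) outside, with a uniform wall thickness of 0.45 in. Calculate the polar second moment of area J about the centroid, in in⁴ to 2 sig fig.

Break the section into simple shapes (no overlaps), measuring from the bottom-left corner of the bounding box.
Outer rectangle: 5.2 × 11.2, A = 58.24 in², y = 5.6 in, Ī = 608.8 in⁴.
Inner void (subtracted): 4.3 × 10.3, A = 44.29 in², y = 5.6 in, Ī = 391.6 in⁴.
By symmetry the centroid is at mid-height, ȳ = 5.6 in.
All pieces are centred on the centroidal x-axis, so I = ΣĪ (holes subtracted) = 217.2 in⁴.
Repeating about the centroidal y-axis gives I_y = 62.99 in⁴.
Polar second moment: J = I_x + I_y = 280.2 in⁴.

J ≈ 280 in⁴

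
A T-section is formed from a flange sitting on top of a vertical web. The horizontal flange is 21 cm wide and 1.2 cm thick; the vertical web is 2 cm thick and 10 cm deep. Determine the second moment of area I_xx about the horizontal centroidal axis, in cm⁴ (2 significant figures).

I_xx ≈ 520 cm⁴

Decompose the section into non-overlapping parts with the origin at the bottom-left of its bounding rectangle.
Flange: 21 × 1.2, A = 25.2 cm², y = 10.6 cm, Ī = 3.024 cm⁴.
Web: 2 × 10, A = 20 cm², y = 5 cm, Ī = 166.7 cm⁴.
Centroid: ȳ = ΣA·y / ΣA = 8.122 cm.
Transfer each piece to the horizontal centroidal axis using Ī + A·d² with d = y − 8.122:
  flange: d = 2.478 cm → contributes +157.7 cm⁴
  web: d = -3.122 cm → contributes +361.6 cm⁴
Total I = 519.4 cm⁴.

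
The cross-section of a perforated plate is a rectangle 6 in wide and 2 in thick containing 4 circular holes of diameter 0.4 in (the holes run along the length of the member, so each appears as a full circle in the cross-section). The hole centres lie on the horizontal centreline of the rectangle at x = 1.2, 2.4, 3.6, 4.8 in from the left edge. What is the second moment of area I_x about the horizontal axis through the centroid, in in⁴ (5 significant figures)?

I_x ≈ 3.9950 in⁴

Treat the section as a set of non-overlapping primitives; coordinates are from the bounding-box lower-left.
Plate: 6 × 2, A = 12 in², y = 1 in, Ī = 4 in⁴.
Hole 1 (subtracted): ⌀0.4, A = 0.1256637 in², y = 1 in, Ī = 0.001256637 in⁴.
Hole 2 (subtracted): ⌀0.4, A = 0.1256637 in², y = 1 in, Ī = 0.001256637 in⁴.
Hole 3 (subtracted): ⌀0.4, A = 0.1256637 in², y = 1 in, Ī = 0.001256637 in⁴.
Hole 4 (subtracted): ⌀0.4, A = 0.1256637 in², y = 1 in, Ī = 0.001256637 in⁴.
By symmetry the centroid is at mid-height, ȳ = 1 in.
All pieces are centred on the horizontal axis through the centroid, so I = ΣĪ (holes subtracted) = 3.994973 in⁴.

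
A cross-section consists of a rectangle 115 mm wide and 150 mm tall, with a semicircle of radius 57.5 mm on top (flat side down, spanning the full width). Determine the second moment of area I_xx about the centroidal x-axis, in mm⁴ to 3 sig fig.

Split into non-overlapping primitives; take the origin at the lower-left of the bounding box.
Rectangular body: 115 × 150, A = 17 250 mm², y = 75 mm, Ī = 32 343 750 mm⁴.
Semicircular cap: semicircle r = 57.5, A = 5193.4 mm², y = 174.4 mm, Ī = 1 199 785 mm⁴.
Centroid: ȳ = ΣA·y / ΣA = 98.002 mm.
Transfer each piece to the centroidal x-axis using Ī + A·d² with d = y − 98.002:
  rectangular body: d = -23.002 mm → contributes +41 470 723 mm⁴
  semicircular cap: d = 76.402 mm → contributes +31 514 977 mm⁴
Total I = 72 985 700 mm⁴.

I_xx ≈ 7.30 × 10⁷ mm⁴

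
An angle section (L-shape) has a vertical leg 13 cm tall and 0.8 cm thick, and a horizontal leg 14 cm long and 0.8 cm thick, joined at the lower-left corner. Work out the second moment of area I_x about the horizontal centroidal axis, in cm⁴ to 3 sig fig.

Break the section into simple shapes (no overlaps), measuring from the bottom-left corner of the bounding box.
Vertical leg: 0.8 × 13, A = 10.4 cm², y = 6.5 cm, Ī = 146.47 cm⁴.
Horizontal leg (remainder): 13.2 × 0.8, A = 10.56 cm², y = 0.4 cm, Ī = 0.5632 cm⁴.
Centroid: ȳ = ΣA·y / ΣA = 3.4267 cm.
Transfer each piece to the horizontal centroidal axis using Ī + A·d² with d = y − 3.4267:
  vertical leg: d = 3.0733 cm → contributes +244.7 cm⁴
  horizontal leg (remainder): d = -3.0267 cm → contributes +97.304 cm⁴
Total I = 342 cm⁴.

I_x ≈ 342 cm⁴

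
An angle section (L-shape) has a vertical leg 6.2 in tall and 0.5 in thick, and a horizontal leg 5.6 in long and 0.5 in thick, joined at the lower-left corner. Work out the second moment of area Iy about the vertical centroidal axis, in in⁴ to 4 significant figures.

Iy ≈ 16.56 in⁴

Decompose the section into non-overlapping parts with the origin at the bottom-left of its bounding rectangle.
Vertical leg: 0.5 × 6.2, A = 3.1 in², x = 0.25 in, Ī = 0.0645833 in⁴.
Horizontal leg (remainder): 5.1 × 0.5, A = 2.55 in², x = 3.05 in, Ī = 5.52713 in⁴.
Centroid: x̄ = ΣA·x / ΣA = 1.51372 in.
Transfer each piece to the vertical centroidal axis using Ī + A·d² with d = x − 1.51372:
  vertical leg: d = -1.26372 in → contributes +5.01522 in⁴
  horizontal leg (remainder): d = 1.53628 in → contributes +11.5455 in⁴
Total I = 16.5608 in⁴.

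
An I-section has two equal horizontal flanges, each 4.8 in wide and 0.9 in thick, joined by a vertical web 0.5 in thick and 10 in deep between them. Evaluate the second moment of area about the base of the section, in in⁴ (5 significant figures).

I_base ≈ 773.69 in⁴

Decompose the section into non-overlapping parts with the origin at the bottom-left of its bounding rectangle.
Bottom flange: 4.8 × 0.9, A = 4.32 in², y = 0.45 in, Ī = 0.2916 in⁴.
Web: 0.5 × 10, A = 5 in², y = 5.9 in, Ī = 41.66667 in⁴.
Top flange: 4.8 × 0.9, A = 4.32 in², y = 11.35 in, Ī = 0.2916 in⁴.
Transfer each piece to the base of the section using Ī + A·d² with d = y − 0:
  bottom flange: d = 0.45 in → contributes +1.1664 in⁴
  web: d = 5.9 in → contributes +215.7167 in⁴
  top flange: d = 11.35 in → contributes +556.8048 in⁴
Total I = 773.6879 in⁴.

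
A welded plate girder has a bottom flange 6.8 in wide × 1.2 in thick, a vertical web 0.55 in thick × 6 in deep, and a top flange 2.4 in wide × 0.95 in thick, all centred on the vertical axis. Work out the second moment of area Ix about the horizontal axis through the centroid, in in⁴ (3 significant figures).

Split into non-overlapping primitives; take the origin at the lower-left of the bounding box.
Bottom plate: 6.8 × 1.2, A = 8.16 in², y = 0.6 in, Ī = 0.9792 in⁴.
Web plate: 0.55 × 6, A = 3.3 in², y = 4.2 in, Ī = 9.9 in⁴.
Top plate: 2.4 × 0.95, A = 2.28 in², y = 7.675 in, Ī = 0.17148 in⁴.
Centroid: ȳ = ΣA·y / ΣA = 2.6386 in.
Transfer each piece to the horizontal axis through the centroid using Ī + A·d² with d = y − 2.6386:
  bottom plate: d = -2.0386 in → contributes +34.893 in⁴
  web plate: d = 1.5614 in → contributes +17.945 in⁴
  top plate: d = 5.0364 in → contributes +58.003 in⁴
Total I = 110.84 in⁴.

Ix ≈ 111 in⁴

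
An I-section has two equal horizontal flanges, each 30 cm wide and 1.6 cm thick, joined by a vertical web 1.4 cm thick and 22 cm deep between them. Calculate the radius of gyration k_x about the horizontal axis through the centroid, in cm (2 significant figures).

Split into non-overlapping primitives; take the origin at the lower-left of the bounding box.
Bottom flange: 30 × 1.6, A = 48 cm², y = 0.8 cm, Ī = 10.24 cm⁴.
Web: 1.4 × 22, A = 30.8 cm², y = 12.6 cm, Ī = 1 242 cm⁴.
Top flange: 30 × 1.6, A = 48 cm², y = 24.4 cm, Ī = 10.24 cm⁴.
By symmetry the centroid is at mid-height, ȳ = 12.6 cm.
Transfer each piece to the horizontal axis through the centroid using Ī + A·d² with d = y − 12.6:
  bottom flange: d = -11.8 cm → contributes +6 694 cm⁴
  web: d = 0 cm → contributes +1 242 cm⁴
  top flange: d = 11.8 cm → contributes +6 694 cm⁴
Total I = 14 630 cm⁴.
Radius of gyration: k = √(I/A) = √(14 630 / 126.8) = 10.74 cm.

k_x ≈ 11 cm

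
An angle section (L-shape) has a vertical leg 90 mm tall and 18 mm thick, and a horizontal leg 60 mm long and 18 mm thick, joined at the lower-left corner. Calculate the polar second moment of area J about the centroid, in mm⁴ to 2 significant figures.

Split into non-overlapping primitives; take the origin at the lower-left of the bounding box.
Vertical leg: 18 × 90, A = 1 620 mm², y = 45 mm, Ī = 1 093 500 mm⁴.
Horizontal leg (remainder): 42 × 18, A = 756 mm², y = 9 mm, Ī = 20 412 mm⁴.
Centroid: ȳ = ΣA·y / ΣA = 33.55 mm.
Transfer each piece to the centroidal x-axis using Ī + A·d² with d = y − 33.55:
  vertical leg: d = 11.45 mm → contributes +1 306 055 mm⁴
  horizontal leg (remainder): d = -24.55 mm → contributes +475 886 mm⁴
Total I = 1 781 941 mm⁴.
For the y-axis: x̄ = 18.55 mm.
Repeating about the centroidal y-axis gives I_y = 618 781 mm⁴.
Polar second moment: J = I_x + I_y = 2 400 722 mm⁴.

J ≈ 2.4 × 10⁶ mm⁴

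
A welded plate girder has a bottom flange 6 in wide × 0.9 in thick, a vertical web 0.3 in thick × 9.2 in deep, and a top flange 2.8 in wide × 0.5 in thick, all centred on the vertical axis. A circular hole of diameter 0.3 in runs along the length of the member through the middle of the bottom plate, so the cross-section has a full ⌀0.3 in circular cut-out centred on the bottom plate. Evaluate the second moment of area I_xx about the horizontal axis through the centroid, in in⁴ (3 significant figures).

I_xx ≈ 146 in⁴

Split into non-overlapping primitives; take the origin at the lower-left of the bounding box.
Bottom plate: 6 × 0.9, A = 5.4 in², y = 0.45 in, Ī = 0.3645 in⁴.
Web plate: 0.3 × 9.2, A = 2.76 in², y = 5.5 in, Ī = 19.467 in⁴.
Top plate: 2.8 × 0.5, A = 1.4 in², y = 10.35 in, Ī = 0.029167 in⁴.
Hole (subtracted): ⌀0.3, A = 0.070686 in², y = 0.45 in, Ī = 0.00039761 in⁴.
Centroid: ȳ = ΣA·y / ΣA = 3.3794 in.
Transfer each piece to the horizontal axis through the centroid using Ī + A·d² with d = y − 3.3794:
  bottom plate: d = -2.9294 in → contributes +46.704 in⁴
  web plate: d = 2.1206 in → contributes +31.879 in⁴
  top plate: d = 6.9706 in → contributes +68.054 in⁴
  hole: d = -2.9294 in → contributes −0.60698 in⁴
Total I = 146.03 in⁴.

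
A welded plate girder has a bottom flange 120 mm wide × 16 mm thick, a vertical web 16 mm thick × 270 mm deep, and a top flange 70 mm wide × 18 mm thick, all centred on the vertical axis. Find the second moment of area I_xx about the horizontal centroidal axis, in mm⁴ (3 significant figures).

I_xx ≈ 9.06 × 10⁷ mm⁴

Treat the section as a set of non-overlapping primitives; coordinates are from the bounding-box lower-left.
Bottom plate: 120 × 16, A = 1 920 mm², y = 8 mm, Ī = 40 960 mm⁴.
Web plate: 16 × 270, A = 4 320 mm², y = 151 mm, Ī = 26 244 000 mm⁴.
Top plate: 70 × 18, A = 1 260 mm², y = 295 mm, Ī = 34 020 mm⁴.
Centroid: ȳ = ΣA·y / ΣA = 138.58 mm.
Transfer each piece to the horizontal centroidal axis using Ī + A·d² with d = y − 138.58:
  bottom plate: d = -130.58 mm → contributes +32 781 148 mm⁴
  web plate: d = 12.416 mm → contributes +26 909 958 mm⁴
  top plate: d = 156.42 mm → contributes +30 861 136 mm⁴
Total I = 90 552 242 mm⁴.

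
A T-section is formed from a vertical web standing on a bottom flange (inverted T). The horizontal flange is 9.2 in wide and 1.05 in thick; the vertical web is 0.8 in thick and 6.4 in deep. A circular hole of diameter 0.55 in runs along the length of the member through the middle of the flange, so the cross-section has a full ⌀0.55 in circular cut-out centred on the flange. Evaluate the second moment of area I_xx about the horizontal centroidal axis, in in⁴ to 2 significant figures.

I_xx ≈ 64 in⁴

Split into non-overlapping primitives; take the origin at the lower-left of the bounding box.
Flange: 9.2 × 1.05, A = 9.66 in², y = 0.525 in, Ī = 0.8875 in⁴.
Web: 0.8 × 6.4, A = 5.12 in², y = 4.25 in, Ī = 17.48 in⁴.
Hole (subtracted): ⌀0.55, A = 0.2376 in², y = 0.525 in, Ī = 0.004492 in⁴.
Centroid: ȳ = ΣA·y / ΣA = 1.836 in.
Transfer each piece to the horizontal centroidal axis using Ī + A·d² with d = y − 1.836:
  flange: d = -1.311 in → contributes +17.5 in⁴
  web: d = 2.414 in → contributes +47.3 in⁴
  hole: d = -1.311 in → contributes −0.4131 in⁴
Total I = 64.39 in⁴.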